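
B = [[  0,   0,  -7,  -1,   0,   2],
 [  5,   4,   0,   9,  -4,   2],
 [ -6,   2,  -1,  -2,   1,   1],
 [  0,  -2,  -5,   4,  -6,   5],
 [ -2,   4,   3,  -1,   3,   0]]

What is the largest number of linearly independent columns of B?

5

Row reduce to echelon form.
Swap R1 ↔ R2
R3 ← R3 + (6/5)·R1: [0, 34/5, -1, 44/5, -19/5, 17/5]
R5 ← R5 + (2/5)·R1: [0, 28/5, 3, 13/5, 7/5, 4/5]
Swap R2 ↔ R3
R4 ← R4 + (5/17)·R2: [0, 0, -90/17, 112/17, -121/17, 6]
R5 ← R5 − (14/17)·R2: [0, 0, 65/17, -79/17, 77/17, -2]
R4 ← R4 − (90/119)·R3: [0, 0, 0, 874/119, -121/17, 534/119]
R5 ← R5 + (65/119)·R3: [0, 0, 0, -618/119, 77/17, -108/119]
R5 ← R5 + (309/437)·R4: [0, 0, 0, 0, -220/437, 990/437]
Echelon form has 5 nonzero rows, so rank(B) = 5.
The rank gives the maximum number of linearly independent columns: 5.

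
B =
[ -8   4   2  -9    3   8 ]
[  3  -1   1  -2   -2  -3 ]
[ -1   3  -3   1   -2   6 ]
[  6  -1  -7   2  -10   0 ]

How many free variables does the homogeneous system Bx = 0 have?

2

Row reduce to echelon form.
R2 ← R2 + (3/8)·R1: [0, 1/2, 7/4, -43/8, -7/8, 0]
R3 ← R3 − (1/8)·R1: [0, 5/2, -13/4, 17/8, -19/8, 5]
R4 ← R4 + (3/4)·R1: [0, 2, -11/2, -19/4, -31/4, 6]
R3 ← R3 − (5)·R2: [0, 0, -12, 29, 2, 5]
R4 ← R4 − (4)·R2: [0, 0, -25/2, 67/4, -17/4, 6]
R4 ← R4 − (25/24)·R3: [0, 0, 0, -323/24, -19/3, 19/24]
4 nonzero rows, so rank(B) = 4.
B has 6 columns; by rank–nullity, nullity = 6 − 4 = 2.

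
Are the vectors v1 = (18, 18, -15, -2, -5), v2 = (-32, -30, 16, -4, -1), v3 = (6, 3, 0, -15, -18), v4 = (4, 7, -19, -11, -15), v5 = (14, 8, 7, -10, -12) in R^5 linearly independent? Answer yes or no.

no

Form the matrix with these vectors as rows and row reduce.
R2 ← R2 + (16/9)·R1: [0, 2, -32/3, -68/9, -89/9]
R3 ← R3 − (1/3)·R1: [0, -3, 5, -43/3, -49/3]
R4 ← R4 − (2/9)·R1: [0, 3, -47/3, -95/9, -125/9]
R5 ← R5 − (7/9)·R1: [0, -6, 56/3, -76/9, -73/9]
R3 ← R3 + (3/2)·R2: [0, 0, -11, -77/3, -187/6]
R4 ← R4 − (3/2)·R2: [0, 0, 1/3, 7/9, 17/18]
R5 ← R5 + (3)·R2: [0, 0, -40/3, -280/9, -340/9]
R4 ← R4 + (1/33)·R3: [0, 0, 0, 0, 0]
R5 ← R5 − (40/33)·R3: [0, 0, 0, 0, 0]
3 nonzero rows, so the 5 vectors span a space of dimension 3.
Since 3 < 5, the vectors are linearly dependent.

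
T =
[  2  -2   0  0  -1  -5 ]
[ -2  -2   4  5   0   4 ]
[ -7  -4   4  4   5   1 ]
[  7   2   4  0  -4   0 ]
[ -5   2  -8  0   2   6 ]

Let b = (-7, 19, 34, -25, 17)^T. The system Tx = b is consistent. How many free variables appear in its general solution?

Row reduce the augmented matrix [T | b].
R2 ← R2 + R1: [0, -4, 4, 5, -1, -1, 12]
R3 ← R3 + (7/2)·R1: [0, -11, 4, 4, 3/2, -33/2, 19/2]
R4 ← R4 − (7/2)·R1: [0, 9, 4, 0, -1/2, 35/2, -1/2]
R5 ← R5 + (5/2)·R1: [0, -3, -8, 0, -1/2, -13/2, -1/2]
R3 ← R3 − (11/4)·R2: [0, 0, -7, -39/4, 17/4, -55/4, -47/2]
R4 ← R4 + (9/4)·R2: [0, 0, 13, 45/4, -11/4, 61/4, 53/2]
R5 ← R5 − (3/4)·R2: [0, 0, -11, -15/4, 1/4, -23/4, -19/2]
R4 ← R4 + (13/7)·R3: [0, 0, 0, -48/7, 36/7, -72/7, -120/7]
R5 ← R5 − (11/7)·R3: [0, 0, 0, 81/7, -45/7, 111/7, 192/7]
R5 ← R5 + (27/16)·R4: [0, 0, 0, 0, 9/4, -3/2, -3/2]
The echelon form has 5 nonzero rows, and every pivot lies in the first 6 columns, so rank(T) = rank([T|b]) = 5.
The system is consistent.
Free variables = (unknowns) − (rank) = 6 − 5 = 1.

1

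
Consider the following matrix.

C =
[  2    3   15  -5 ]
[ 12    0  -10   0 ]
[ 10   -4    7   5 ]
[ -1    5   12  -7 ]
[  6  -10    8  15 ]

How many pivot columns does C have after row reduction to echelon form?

4

Row reduce to echelon form.
R2 ← R2 − (6)·R1: [0, -18, -100, 30]
R3 ← R3 − (5)·R1: [0, -19, -68, 30]
R4 ← R4 + (1/2)·R1: [0, 13/2, 39/2, -19/2]
R5 ← R5 − (3)·R1: [0, -19, -37, 30]
R3 ← R3 − (19/18)·R2: [0, 0, 338/9, -5/3]
R4 ← R4 + (13/36)·R2: [0, 0, -299/18, 4/3]
R5 ← R5 − (19/18)·R2: [0, 0, 617/9, -5/3]
R4 ← R4 + (23/52)·R3: [0, 0, 0, 31/52]
R5 ← R5 − (617/338)·R3: [0, 0, 0, 465/338]
R5 ← R5 − (30/13)·R4: [0, 0, 0, 0]
Echelon form has 4 nonzero rows, so rank(C) = 4.
Each nonzero row contributes one pivot column: 4 pivot columns.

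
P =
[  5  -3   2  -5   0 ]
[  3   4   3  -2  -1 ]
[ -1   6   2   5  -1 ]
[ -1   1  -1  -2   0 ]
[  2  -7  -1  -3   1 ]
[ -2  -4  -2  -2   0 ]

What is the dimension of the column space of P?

Row reduce to echelon form.
R2 ← R2 − (3/5)·R1: [0, 29/5, 9/5, 1, -1]
R3 ← R3 + (1/5)·R1: [0, 27/5, 12/5, 4, -1]
R4 ← R4 + (1/5)·R1: [0, 2/5, -3/5, -3, 0]
R5 ← R5 − (2/5)·R1: [0, -29/5, -9/5, -1, 1]
R6 ← R6 + (2/5)·R1: [0, -26/5, -6/5, -4, 0]
R3 ← R3 − (27/29)·R2: [0, 0, 21/29, 89/29, -2/29]
R4 ← R4 − (2/29)·R2: [0, 0, -21/29, -89/29, 2/29]
R5 ← R5 + R2: [0, 0, 0, 0, 0]
R6 ← R6 + (26/29)·R2: [0, 0, 12/29, -90/29, -26/29]
R4 ← R4 + R3: [0, 0, 0, 0, 0]
R6 ← R6 − (4/7)·R3: [0, 0, 0, -34/7, -6/7]
Swap R4 ↔ R6
Echelon form has 4 nonzero rows, so rank(P) = 4.
The column space has dimension equal to the rank: 4.

4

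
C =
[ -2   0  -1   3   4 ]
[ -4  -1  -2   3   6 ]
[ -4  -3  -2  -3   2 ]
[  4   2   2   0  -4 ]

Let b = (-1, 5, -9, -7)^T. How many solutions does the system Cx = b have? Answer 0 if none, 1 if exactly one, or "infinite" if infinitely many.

Row reduce the augmented matrix [C | b].
R2 ← R2 − (2)·R1: [0, -1, 0, -3, -2, 7]
R3 ← R3 − (2)·R1: [0, -3, 0, -9, -6, -7]
R4 ← R4 + (2)·R1: [0, 2, 0, 6, 4, -9]
R3 ← R3 − (3)·R2: [0, 0, 0, 0, 0, -28]
R4 ← R4 + (2)·R2: [0, 0, 0, 0, 0, 5]
R4 ← R4 + (5/28)·R3: [0, 0, 0, 0, 0, 0]
The echelon form has 3 nonzero rows; the last pivot sits in the augmented column, so rank(C) = 2 but rank([C|b]) = 3.
Since the ranks differ, the system is inconsistent.
It has no solutions.

0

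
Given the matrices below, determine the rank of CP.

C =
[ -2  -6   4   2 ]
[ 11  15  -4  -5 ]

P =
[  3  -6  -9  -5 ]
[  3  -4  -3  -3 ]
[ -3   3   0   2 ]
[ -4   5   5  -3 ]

First compute CP:
[[-44,  58,  46,  30],
 [110, -163, -169, -93]]
Now row reduce the product.
R2 ← R2 + (5/2)·R1: [0, -18, -54, -18]
2 nonzero rows, so rank(CP) = 2.

2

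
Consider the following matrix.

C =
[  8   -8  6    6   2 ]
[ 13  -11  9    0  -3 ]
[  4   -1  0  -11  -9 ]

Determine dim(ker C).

Row reduce to echelon form.
R2 ← R2 − (13/8)·R1: [0, 2, -3/4, -39/4, -25/4]
R3 ← R3 − (1/2)·R1: [0, 3, -3, -14, -10]
R3 ← R3 − (3/2)·R2: [0, 0, -15/8, 5/8, -5/8]
3 nonzero rows, so rank(C) = 3.
C has 5 columns; by rank–nullity, nullity = 5 − 3 = 2.

2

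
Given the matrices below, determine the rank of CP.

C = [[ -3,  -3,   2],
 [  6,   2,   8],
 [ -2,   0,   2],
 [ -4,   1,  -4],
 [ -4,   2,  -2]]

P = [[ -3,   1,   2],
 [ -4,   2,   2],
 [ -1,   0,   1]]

First compute CP:
[[ 19,  -9, -10],
 [-34,  10,  24],
 [  4,  -2,  -2],
 [ 12,  -2, -10],
 [  6,   0,  -6]]
Now row reduce the product.
R2 ← R2 + (34/19)·R1: [0, -116/19, 116/19]
R3 ← R3 − (4/19)·R1: [0, -2/19, 2/19]
R4 ← R4 − (12/19)·R1: [0, 70/19, -70/19]
R5 ← R5 − (6/19)·R1: [0, 54/19, -54/19]
R3 ← R3 − (1/58)·R2: [0, 0, 0]
R4 ← R4 + (35/58)·R2: [0, 0, 0]
R5 ← R5 + (27/58)·R2: [0, 0, 0]
2 nonzero rows, so rank(CP) = 2.

2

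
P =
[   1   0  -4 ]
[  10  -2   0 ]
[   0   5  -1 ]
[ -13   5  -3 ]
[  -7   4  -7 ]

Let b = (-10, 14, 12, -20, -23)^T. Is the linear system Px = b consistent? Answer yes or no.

Row reduce the augmented matrix [P | b].
R2 ← R2 − (10)·R1: [0, -2, 40, 114]
R4 ← R4 + (13)·R1: [0, 5, -55, -150]
R5 ← R5 + (7)·R1: [0, 4, -35, -93]
R3 ← R3 + (5/2)·R2: [0, 0, 99, 297]
R4 ← R4 + (5/2)·R2: [0, 0, 45, 135]
R5 ← R5 + (2)·R2: [0, 0, 45, 135]
R4 ← R4 − (5/11)·R3: [0, 0, 0, 0]
R5 ← R5 − (5/11)·R3: [0, 0, 0, 0]
The echelon form has 3 nonzero rows, and every pivot lies in the first 3 columns, so rank(P) = rank([P|b]) = 3.
The system is consistent.

yes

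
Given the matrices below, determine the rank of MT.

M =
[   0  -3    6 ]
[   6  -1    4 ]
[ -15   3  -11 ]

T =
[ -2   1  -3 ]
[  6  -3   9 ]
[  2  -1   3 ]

1

First compute MT:
[[ -6,   3,  -9],
 [-10,   5, -15],
 [ 26, -13,  39]]
Now row reduce the product.
R2 ← R2 − (5/3)·R1: [0, 0, 0]
R3 ← R3 + (13/3)·R1: [0, 0, 0]
1 nonzero row, so rank(MT) = 1.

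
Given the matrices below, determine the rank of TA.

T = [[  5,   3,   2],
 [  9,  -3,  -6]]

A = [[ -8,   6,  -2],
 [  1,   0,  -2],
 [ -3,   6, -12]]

First compute TA:
[[-43,  42, -40],
 [-57,  18,  60]]
Now row reduce the product.
R2 ← R2 − (57/43)·R1: [0, -1620/43, 4860/43]
2 nonzero rows, so rank(TA) = 2.

2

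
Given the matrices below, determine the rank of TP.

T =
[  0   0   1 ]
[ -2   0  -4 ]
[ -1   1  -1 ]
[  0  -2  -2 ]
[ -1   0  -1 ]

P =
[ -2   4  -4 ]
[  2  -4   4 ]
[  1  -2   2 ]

1

First compute TP:
[[  1,  -2,   2],
 [  0,   0,   0],
 [  3,  -6,   6],
 [ -6,  12, -12],
 [  1,  -2,   2]]
Now row reduce the product.
R3 ← R3 − (3)·R1: [0, 0, 0]
R4 ← R4 + (6)·R1: [0, 0, 0]
R5 ← R5 − R1: [0, 0, 0]
1 nonzero row, so rank(TP) = 1.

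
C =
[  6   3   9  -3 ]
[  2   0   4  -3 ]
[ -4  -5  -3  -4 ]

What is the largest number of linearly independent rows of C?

2

Row reduce to echelon form.
R2 ← R2 − (1/3)·R1: [0, -1, 1, -2]
R3 ← R3 + (2/3)·R1: [0, -3, 3, -6]
R3 ← R3 − (3)·R2: [0, 0, 0, 0]
Echelon form has 2 nonzero rows, so rank(C) = 2.
The rank gives the maximum number of linearly independent rows: 2.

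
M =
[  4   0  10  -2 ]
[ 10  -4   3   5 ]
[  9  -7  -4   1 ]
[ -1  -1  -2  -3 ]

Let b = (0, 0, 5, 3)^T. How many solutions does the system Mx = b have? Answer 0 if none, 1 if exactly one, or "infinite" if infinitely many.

0

Row reduce the augmented matrix [M | b].
R2 ← R2 − (5/2)·R1: [0, -4, -22, 10, 0]
R3 ← R3 − (9/4)·R1: [0, -7, -53/2, 11/2, 5]
R4 ← R4 + (1/4)·R1: [0, -1, 1/2, -7/2, 3]
R3 ← R3 − (7/4)·R2: [0, 0, 12, -12, 5]
R4 ← R4 − (1/4)·R2: [0, 0, 6, -6, 3]
R4 ← R4 − (1/2)·R3: [0, 0, 0, 0, 1/2]
The echelon form has 4 nonzero rows; the last pivot sits in the augmented column, so rank(M) = 3 but rank([M|b]) = 4.
Since the ranks differ, the system is inconsistent.
It has no solutions.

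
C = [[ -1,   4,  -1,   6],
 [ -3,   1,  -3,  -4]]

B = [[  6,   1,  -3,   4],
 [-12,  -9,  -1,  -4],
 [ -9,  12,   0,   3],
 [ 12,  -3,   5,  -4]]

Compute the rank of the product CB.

First compute CB:
[[ 27, -67,  29, -47],
 [-51, -36, -12,  -9]]
Now row reduce the product.
R2 ← R2 + (17/9)·R1: [0, -1463/9, 385/9, -880/9]
2 nonzero rows, so rank(CB) = 2.

2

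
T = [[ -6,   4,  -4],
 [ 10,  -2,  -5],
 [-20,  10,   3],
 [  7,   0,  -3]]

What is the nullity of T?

0

Row reduce to echelon form.
R2 ← R2 + (5/3)·R1: [0, 14/3, -35/3]
R3 ← R3 − (10/3)·R1: [0, -10/3, 49/3]
R4 ← R4 + (7/6)·R1: [0, 14/3, -23/3]
R3 ← R3 + (5/7)·R2: [0, 0, 8]
R4 ← R4 − R2: [0, 0, 4]
R4 ← R4 − (1/2)·R3: [0, 0, 0]
3 nonzero rows, so rank(T) = 3.
T has 3 columns; by rank–nullity, nullity = 3 − 3 = 0.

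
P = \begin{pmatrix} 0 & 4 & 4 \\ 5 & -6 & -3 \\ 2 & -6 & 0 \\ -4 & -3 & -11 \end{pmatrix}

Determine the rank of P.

3

Row reduce to echelon form.
Swap R1 ↔ R2
R3 ← R3 − (2/5)·R1: [0, -18/5, 6/5]
R4 ← R4 + (4/5)·R1: [0, -39/5, -67/5]
R3 ← R3 + (9/10)·R2: [0, 0, 24/5]
R4 ← R4 + (39/20)·R2: [0, 0, -28/5]
R4 ← R4 + (7/6)·R3: [0, 0, 0]
Echelon form has 3 nonzero rows, so rank(P) = 3.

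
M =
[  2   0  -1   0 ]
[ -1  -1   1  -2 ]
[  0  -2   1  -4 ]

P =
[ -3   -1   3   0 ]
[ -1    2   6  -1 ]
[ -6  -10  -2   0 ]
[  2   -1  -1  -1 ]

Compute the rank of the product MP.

2

First compute MP:
[[  0,   8,   8,   0],
 [ -6,  -9,  -9,   3],
 [-12, -10, -10,   6]]
Now row reduce the product.
Swap R1 ↔ R2
R3 ← R3 − (2)·R1: [0, 8, 8, 0]
R3 ← R3 − R2: [0, 0, 0, 0]
2 nonzero rows, so rank(MP) = 2.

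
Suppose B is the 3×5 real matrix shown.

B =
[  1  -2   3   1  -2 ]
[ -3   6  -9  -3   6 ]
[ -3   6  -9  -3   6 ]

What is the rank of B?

Row reduce to echelon form.
R2 ← R2 + (3)·R1: [0, 0, 0, 0, 0]
R3 ← R3 + (3)·R1: [0, 0, 0, 0, 0]
Echelon form has 1 nonzero row, so rank(B) = 1.

1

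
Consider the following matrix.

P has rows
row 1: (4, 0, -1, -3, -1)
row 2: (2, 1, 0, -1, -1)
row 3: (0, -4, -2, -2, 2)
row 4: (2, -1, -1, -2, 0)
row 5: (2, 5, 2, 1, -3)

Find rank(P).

2

Row reduce to echelon form.
R2 ← R2 − (1/2)·R1: [0, 1, 1/2, 1/2, -1/2]
R4 ← R4 − (1/2)·R1: [0, -1, -1/2, -1/2, 1/2]
R5 ← R5 − (1/2)·R1: [0, 5, 5/2, 5/2, -5/2]
R3 ← R3 + (4)·R2: [0, 0, 0, 0, 0]
R4 ← R4 + R2: [0, 0, 0, 0, 0]
R5 ← R5 − (5)·R2: [0, 0, 0, 0, 0]
Echelon form has 2 nonzero rows, so rank(P) = 2.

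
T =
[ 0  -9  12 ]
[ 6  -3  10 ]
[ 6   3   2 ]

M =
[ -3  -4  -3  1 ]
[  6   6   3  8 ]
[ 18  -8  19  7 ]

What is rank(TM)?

First compute TM:
[[162, -150, 201,  12],
 [144, -122, 163,  52],
 [ 36, -22,  29,  44]]
Now row reduce the product.
R2 ← R2 − (8/9)·R1: [0, 34/3, -47/3, 124/3]
R3 ← R3 − (2/9)·R1: [0, 34/3, -47/3, 124/3]
R3 ← R3 − R2: [0, 0, 0, 0]
2 nonzero rows, so rank(TM) = 2.

2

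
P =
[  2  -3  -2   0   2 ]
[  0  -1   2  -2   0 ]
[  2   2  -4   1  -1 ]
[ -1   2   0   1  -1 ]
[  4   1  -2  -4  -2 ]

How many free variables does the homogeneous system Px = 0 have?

Row reduce to echelon form.
R3 ← R3 − R1: [0, 5, -2, 1, -3]
R4 ← R4 + (1/2)·R1: [0, 1/2, -1, 1, 0]
R5 ← R5 − (2)·R1: [0, 7, 2, -4, -6]
R3 ← R3 + (5)·R2: [0, 0, 8, -9, -3]
R4 ← R4 + (1/2)·R2: [0, 0, 0, 0, 0]
R5 ← R5 + (7)·R2: [0, 0, 16, -18, -6]
R5 ← R5 − (2)·R3: [0, 0, 0, 0, 0]
3 nonzero rows, so rank(P) = 3.
P has 5 columns; by rank–nullity, nullity = 5 − 3 = 2.

2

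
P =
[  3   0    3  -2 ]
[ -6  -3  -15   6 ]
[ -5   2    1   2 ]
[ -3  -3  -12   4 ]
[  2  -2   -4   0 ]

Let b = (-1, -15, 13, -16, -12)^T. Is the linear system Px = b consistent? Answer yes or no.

Row reduce the augmented matrix [P | b].
R2 ← R2 + (2)·R1: [0, -3, -9, 2, -17]
R3 ← R3 + (5/3)·R1: [0, 2, 6, -4/3, 34/3]
R4 ← R4 + R1: [0, -3, -9, 2, -17]
R5 ← R5 − (2/3)·R1: [0, -2, -6, 4/3, -34/3]
R3 ← R3 + (2/3)·R2: [0, 0, 0, 0, 0]
R4 ← R4 − R2: [0, 0, 0, 0, 0]
R5 ← R5 − (2/3)·R2: [0, 0, 0, 0, 0]
The echelon form has 2 nonzero rows, and every pivot lies in the first 4 columns, so rank(P) = rank([P|b]) = 2.
The system is consistent.

yes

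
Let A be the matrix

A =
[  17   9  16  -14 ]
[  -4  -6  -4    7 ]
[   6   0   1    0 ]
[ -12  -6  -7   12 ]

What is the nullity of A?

Row reduce to echelon form.
R2 ← R2 + (4/17)·R1: [0, -66/17, -4/17, 63/17]
R3 ← R3 − (6/17)·R1: [0, -54/17, -79/17, 84/17]
R4 ← R4 + (12/17)·R1: [0, 6/17, 73/17, 36/17]
R3 ← R3 − (9/11)·R2: [0, 0, -49/11, 21/11]
R4 ← R4 + (1/11)·R2: [0, 0, 47/11, 27/11]
R4 ← R4 + (47/49)·R3: [0, 0, 0, 30/7]
4 nonzero rows, so rank(A) = 4.
A has 4 columns; by rank–nullity, nullity = 4 − 4 = 0.

0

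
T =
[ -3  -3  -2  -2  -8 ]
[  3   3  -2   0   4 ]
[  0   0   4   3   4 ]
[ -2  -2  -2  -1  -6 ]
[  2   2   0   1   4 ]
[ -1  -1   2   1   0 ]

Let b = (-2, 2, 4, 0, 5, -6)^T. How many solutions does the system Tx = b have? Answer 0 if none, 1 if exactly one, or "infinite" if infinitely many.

0

Row reduce the augmented matrix [T | b].
R2 ← R2 + R1: [0, 0, -4, -2, -4, 0]
R4 ← R4 − (2/3)·R1: [0, 0, -2/3, 1/3, -2/3, 4/3]
R5 ← R5 + (2/3)·R1: [0, 0, -4/3, -1/3, -4/3, 11/3]
R6 ← R6 − (1/3)·R1: [0, 0, 8/3, 5/3, 8/3, -16/3]
R3 ← R3 + R2: [0, 0, 0, 1, 0, 4]
R4 ← R4 − (1/6)·R2: [0, 0, 0, 2/3, 0, 4/3]
R5 ← R5 − (1/3)·R2: [0, 0, 0, 1/3, 0, 11/3]
R6 ← R6 + (2/3)·R2: [0, 0, 0, 1/3, 0, -16/3]
R4 ← R4 − (2/3)·R3: [0, 0, 0, 0, 0, -4/3]
R5 ← R5 − (1/3)·R3: [0, 0, 0, 0, 0, 7/3]
R6 ← R6 − (1/3)·R3: [0, 0, 0, 0, 0, -20/3]
R5 ← R5 + (7/4)·R4: [0, 0, 0, 0, 0, 0]
R6 ← R6 − (5)·R4: [0, 0, 0, 0, 0, 0]
The echelon form has 4 nonzero rows; the last pivot sits in the augmented column, so rank(T) = 3 but rank([T|b]) = 4.
Since the ranks differ, the system is inconsistent.
It has no solutions.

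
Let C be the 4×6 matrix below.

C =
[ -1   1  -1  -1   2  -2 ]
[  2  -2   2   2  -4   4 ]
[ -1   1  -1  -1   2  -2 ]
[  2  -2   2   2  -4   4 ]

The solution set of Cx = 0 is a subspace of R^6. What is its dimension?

5

Row reduce to echelon form.
R2 ← R2 + (2)·R1: [0, 0, 0, 0, 0, 0]
R3 ← R3 − R1: [0, 0, 0, 0, 0, 0]
R4 ← R4 + (2)·R1: [0, 0, 0, 0, 0, 0]
1 nonzero row, so rank(C) = 1.
C has 6 columns; by rank–nullity, nullity = 6 − 1 = 5.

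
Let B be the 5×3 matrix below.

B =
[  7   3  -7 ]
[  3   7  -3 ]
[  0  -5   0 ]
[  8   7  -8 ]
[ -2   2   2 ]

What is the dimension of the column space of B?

Row reduce to echelon form.
R2 ← R2 − (3/7)·R1: [0, 40/7, 0]
R4 ← R4 − (8/7)·R1: [0, 25/7, 0]
R5 ← R5 + (2/7)·R1: [0, 20/7, 0]
R3 ← R3 + (7/8)·R2: [0, 0, 0]
R4 ← R4 − (5/8)·R2: [0, 0, 0]
R5 ← R5 − (1/2)·R2: [0, 0, 0]
Echelon form has 2 nonzero rows, so rank(B) = 2.
The column space has dimension equal to the rank: 2.

2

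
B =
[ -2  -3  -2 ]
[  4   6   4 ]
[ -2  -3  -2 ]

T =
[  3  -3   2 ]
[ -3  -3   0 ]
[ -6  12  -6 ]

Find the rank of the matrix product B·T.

First compute BT:
[[ 15,  -9,   8],
 [-30,  18, -16],
 [ 15,  -9,   8]]
Now row reduce the product.
R2 ← R2 + (2)·R1: [0, 0, 0]
R3 ← R3 − R1: [0, 0, 0]
1 nonzero row, so rank(BT) = 1.

1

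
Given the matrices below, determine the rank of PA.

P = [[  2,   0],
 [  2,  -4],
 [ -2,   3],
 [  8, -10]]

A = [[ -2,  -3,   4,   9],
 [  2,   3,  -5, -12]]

2

First compute PA:
[[ -4,  -6,   8,  18],
 [-12, -18,  28,  66],
 [ 10,  15, -23, -54],
 [-36, -54,  82, 192]]
Now row reduce the product.
R2 ← R2 − (3)·R1: [0, 0, 4, 12]
R3 ← R3 + (5/2)·R1: [0, 0, -3, -9]
R4 ← R4 − (9)·R1: [0, 0, 10, 30]
R3 ← R3 + (3/4)·R2: [0, 0, 0, 0]
R4 ← R4 − (5/2)·R2: [0, 0, 0, 0]
2 nonzero rows, so rank(PA) = 2.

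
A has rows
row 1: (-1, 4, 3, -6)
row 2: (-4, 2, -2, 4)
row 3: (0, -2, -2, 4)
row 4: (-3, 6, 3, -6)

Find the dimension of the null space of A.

Row reduce to echelon form.
R2 ← R2 − (4)·R1: [0, -14, -14, 28]
R4 ← R4 − (3)·R1: [0, -6, -6, 12]
R3 ← R3 − (1/7)·R2: [0, 0, 0, 0]
R4 ← R4 − (3/7)·R2: [0, 0, 0, 0]
2 nonzero rows, so rank(A) = 2.
A has 4 columns; by rank–nullity, nullity = 4 − 2 = 2.

2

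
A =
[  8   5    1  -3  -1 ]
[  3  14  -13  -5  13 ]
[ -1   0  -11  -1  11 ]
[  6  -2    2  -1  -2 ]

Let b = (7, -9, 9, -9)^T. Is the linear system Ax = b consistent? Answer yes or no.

Row reduce the augmented matrix [A | b].
R2 ← R2 − (3/8)·R1: [0, 97/8, -107/8, -31/8, 107/8, -93/8]
R3 ← R3 + (1/8)·R1: [0, 5/8, -87/8, -11/8, 87/8, 79/8]
R4 ← R4 − (3/4)·R1: [0, -23/4, 5/4, 5/4, -5/4, -57/4]
R3 ← R3 − (5/97)·R2: [0, 0, -988/97, -114/97, 988/97, 1016/97]
R4 ← R4 + (46/97)·R2: [0, 0, -494/97, -57/97, 494/97, -1917/97]
R4 ← R4 − (1/2)·R3: [0, 0, 0, 0, 0, -25]
The echelon form has 4 nonzero rows; the last pivot sits in the augmented column, so rank(A) = 3 but rank([A|b]) = 4.
Since the ranks differ, the system is inconsistent.

no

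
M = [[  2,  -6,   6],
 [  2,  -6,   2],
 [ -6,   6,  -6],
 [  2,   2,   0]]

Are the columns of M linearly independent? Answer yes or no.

yes

Row reduce M to echelon form.
R2 ← R2 − R1: [0, 0, -4]
R3 ← R3 + (3)·R1: [0, -12, 12]
R4 ← R4 − R1: [0, 8, -6]
Swap R2 ↔ R3
R4 ← R4 + (2/3)·R2: [0, 0, 2]
R4 ← R4 + (1/2)·R3: [0, 0, 0]
3 pivots among 3 columns.
Every column is a pivot column, so the columns are linearly independent.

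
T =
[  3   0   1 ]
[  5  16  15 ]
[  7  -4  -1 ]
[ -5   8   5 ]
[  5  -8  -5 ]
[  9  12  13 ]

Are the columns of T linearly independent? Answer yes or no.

Row reduce T to echelon form.
R2 ← R2 − (5/3)·R1: [0, 16, 40/3]
R3 ← R3 − (7/3)·R1: [0, -4, -10/3]
R4 ← R4 + (5/3)·R1: [0, 8, 20/3]
R5 ← R5 − (5/3)·R1: [0, -8, -20/3]
R6 ← R6 − (3)·R1: [0, 12, 10]
R3 ← R3 + (1/4)·R2: [0, 0, 0]
R4 ← R4 − (1/2)·R2: [0, 0, 0]
R5 ← R5 + (1/2)·R2: [0, 0, 0]
R6 ← R6 − (3/4)·R2: [0, 0, 0]
2 pivots among 3 columns.
Only 2 < 3 pivot columns, so the columns are linearly dependent.

no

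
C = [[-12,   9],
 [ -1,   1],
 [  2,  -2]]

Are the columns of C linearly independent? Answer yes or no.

yes

Row reduce C to echelon form.
R2 ← R2 − (1/12)·R1: [0, 1/4]
R3 ← R3 + (1/6)·R1: [0, -1/2]
R3 ← R3 + (2)·R2: [0, 0]
2 pivots among 2 columns.
Every column is a pivot column, so the columns are linearly independent.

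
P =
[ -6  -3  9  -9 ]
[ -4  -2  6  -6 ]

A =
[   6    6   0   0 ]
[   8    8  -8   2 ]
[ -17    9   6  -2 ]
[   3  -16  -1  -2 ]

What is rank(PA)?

First compute PA:
[[-240, 165,  87,  -6],
 [-160, 110,  58,  -4]]
Now row reduce the product.
R2 ← R2 − (2/3)·R1: [0, 0, 0, 0]
1 nonzero row, so rank(PA) = 1.

1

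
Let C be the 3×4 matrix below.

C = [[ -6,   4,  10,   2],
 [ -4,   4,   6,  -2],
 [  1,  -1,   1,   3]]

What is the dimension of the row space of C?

Row reduce to echelon form.
R2 ← R2 − (2/3)·R1: [0, 4/3, -2/3, -10/3]
R3 ← R3 + (1/6)·R1: [0, -1/3, 8/3, 10/3]
R3 ← R3 + (1/4)·R2: [0, 0, 5/2, 5/2]
Echelon form has 3 nonzero rows, so rank(C) = 3.
The row space has dimension equal to the rank: 3.

3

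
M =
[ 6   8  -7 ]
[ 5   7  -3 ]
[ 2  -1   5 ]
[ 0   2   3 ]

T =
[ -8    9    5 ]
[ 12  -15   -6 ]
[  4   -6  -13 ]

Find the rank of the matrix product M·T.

3

First compute MT:
[[ 20, -24,  73],
 [ 32, -42,  22],
 [ -8,   3, -49],
 [ 36, -48, -51]]
Now row reduce the product.
R2 ← R2 − (8/5)·R1: [0, -18/5, -474/5]
R3 ← R3 + (2/5)·R1: [0, -33/5, -99/5]
R4 ← R4 − (9/5)·R1: [0, -24/5, -912/5]
R3 ← R3 − (11/6)·R2: [0, 0, 154]
R4 ← R4 − (4/3)·R2: [0, 0, -56]
R4 ← R4 + (4/11)·R3: [0, 0, 0]
3 nonzero rows, so rank(MT) = 3.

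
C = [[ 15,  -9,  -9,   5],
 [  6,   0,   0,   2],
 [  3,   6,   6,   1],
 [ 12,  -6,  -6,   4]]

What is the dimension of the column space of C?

2

Row reduce to echelon form.
R2 ← R2 − (2/5)·R1: [0, 18/5, 18/5, 0]
R3 ← R3 − (1/5)·R1: [0, 39/5, 39/5, 0]
R4 ← R4 − (4/5)·R1: [0, 6/5, 6/5, 0]
R3 ← R3 − (13/6)·R2: [0, 0, 0, 0]
R4 ← R4 − (1/3)·R2: [0, 0, 0, 0]
Echelon form has 2 nonzero rows, so rank(C) = 2.
The column space has dimension equal to the rank: 2.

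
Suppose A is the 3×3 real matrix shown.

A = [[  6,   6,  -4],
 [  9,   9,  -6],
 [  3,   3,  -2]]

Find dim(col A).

1

Row reduce to echelon form.
R2 ← R2 − (3/2)·R1: [0, 0, 0]
R3 ← R3 − (1/2)·R1: [0, 0, 0]
Echelon form has 1 nonzero row, so rank(A) = 1.
The column space has dimension equal to the rank: 1.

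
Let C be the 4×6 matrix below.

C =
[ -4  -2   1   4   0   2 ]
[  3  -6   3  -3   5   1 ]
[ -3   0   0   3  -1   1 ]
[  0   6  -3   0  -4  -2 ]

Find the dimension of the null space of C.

Row reduce to echelon form.
R2 ← R2 + (3/4)·R1: [0, -15/2, 15/4, 0, 5, 5/2]
R3 ← R3 − (3/4)·R1: [0, 3/2, -3/4, 0, -1, -1/2]
R3 ← R3 + (1/5)·R2: [0, 0, 0, 0, 0, 0]
R4 ← R4 + (4/5)·R2: [0, 0, 0, 0, 0, 0]
2 nonzero rows, so rank(C) = 2.
C has 6 columns; by rank–nullity, nullity = 6 − 2 = 4.

4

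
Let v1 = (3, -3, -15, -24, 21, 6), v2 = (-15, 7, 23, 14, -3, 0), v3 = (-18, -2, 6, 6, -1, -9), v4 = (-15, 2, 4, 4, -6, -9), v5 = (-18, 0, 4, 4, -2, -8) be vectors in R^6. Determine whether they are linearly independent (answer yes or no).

Form the matrix with these vectors as rows and row reduce.
R2 ← R2 + (5)·R1: [0, -8, -52, -106, 102, 30]
R3 ← R3 + (6)·R1: [0, -20, -84, -138, 125, 27]
R4 ← R4 + (5)·R1: [0, -13, -71, -116, 99, 21]
R5 ← R5 + (6)·R1: [0, -18, -86, -140, 124, 28]
R3 ← R3 − (5/2)·R2: [0, 0, 46, 127, -130, -48]
R4 ← R4 − (13/8)·R2: [0, 0, 27/2, 225/4, -267/4, -111/4]
R5 ← R5 − (9/4)·R2: [0, 0, 31, 197/2, -211/2, -79/2]
R4 ← R4 − (27/92)·R3: [0, 0, 0, 873/46, -2631/92, -1257/92]
R5 ← R5 − (31/46)·R3: [0, 0, 0, 297/23, -823/46, -329/46]
R5 ← R5 − (66/97)·R4: [0, 0, 0, 0, 152/97, 208/97]
5 nonzero rows, so the 5 vectors span a space of dimension 5.
Since 5 = 5, the vectors are linearly independent.

yes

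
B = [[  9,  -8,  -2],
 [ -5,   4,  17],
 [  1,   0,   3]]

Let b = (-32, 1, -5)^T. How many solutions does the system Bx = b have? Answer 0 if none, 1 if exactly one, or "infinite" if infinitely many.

1

Row reduce the augmented matrix [B | b].
R2 ← R2 + (5/9)·R1: [0, -4/9, 143/9, -151/9]
R3 ← R3 − (1/9)·R1: [0, 8/9, 29/9, -13/9]
R3 ← R3 + (2)·R2: [0, 0, 35, -35]
The echelon form has 3 nonzero rows, and every pivot lies in the first 3 columns, so rank(B) = rank([B|b]) = 3.
The system is consistent.
rank = 3 = number of unknowns, so the solution is unique.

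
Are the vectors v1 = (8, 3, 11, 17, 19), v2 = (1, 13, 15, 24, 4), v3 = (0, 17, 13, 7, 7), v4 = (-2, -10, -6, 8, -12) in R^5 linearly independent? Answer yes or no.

Form the matrix with these vectors as rows and row reduce.
R2 ← R2 − (1/8)·R1: [0, 101/8, 109/8, 175/8, 13/8]
R4 ← R4 + (1/4)·R1: [0, -37/4, -13/4, 49/4, -29/4]
R3 ← R3 − (136/101)·R2: [0, 0, -540/101, -2268/101, 486/101]
R4 ← R4 + (74/101)·R2: [0, 0, 680/101, 2856/101, -612/101]
R4 ← R4 + (34/27)·R3: [0, 0, 0, 0, 0]
3 nonzero rows, so the 4 vectors span a space of dimension 3.
Since 3 < 4, the vectors are linearly dependent.

no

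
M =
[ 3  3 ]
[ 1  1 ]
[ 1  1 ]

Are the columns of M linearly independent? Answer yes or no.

Row reduce M to echelon form.
R2 ← R2 − (1/3)·R1: [0, 0]
R3 ← R3 − (1/3)·R1: [0, 0]
1 pivot among 2 columns.
Only 1 < 2 pivot columns, so the columns are linearly dependent.

no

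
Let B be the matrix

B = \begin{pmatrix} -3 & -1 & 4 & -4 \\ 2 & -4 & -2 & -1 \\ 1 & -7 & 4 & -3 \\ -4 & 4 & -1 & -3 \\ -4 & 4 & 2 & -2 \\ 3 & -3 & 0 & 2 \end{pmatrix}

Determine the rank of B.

3

Row reduce to echelon form.
R2 ← R2 + (2/3)·R1: [0, -14/3, 2/3, -11/3]
R3 ← R3 + (1/3)·R1: [0, -22/3, 16/3, -13/3]
R4 ← R4 − (4/3)·R1: [0, 16/3, -19/3, 7/3]
R5 ← R5 − (4/3)·R1: [0, 16/3, -10/3, 10/3]
R6 ← R6 + R1: [0, -4, 4, -2]
R3 ← R3 − (11/7)·R2: [0, 0, 30/7, 10/7]
R4 ← R4 + (8/7)·R2: [0, 0, -39/7, -13/7]
R5 ← R5 + (8/7)·R2: [0, 0, -18/7, -6/7]
R6 ← R6 − (6/7)·R2: [0, 0, 24/7, 8/7]
R4 ← R4 + (13/10)·R3: [0, 0, 0, 0]
R5 ← R5 + (3/5)·R3: [0, 0, 0, 0]
R6 ← R6 − (4/5)·R3: [0, 0, 0, 0]
Echelon form has 3 nonzero rows, so rank(B) = 3.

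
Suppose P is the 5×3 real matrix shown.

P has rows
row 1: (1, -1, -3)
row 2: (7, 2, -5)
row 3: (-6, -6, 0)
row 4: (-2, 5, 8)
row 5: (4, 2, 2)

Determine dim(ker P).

Row reduce to echelon form.
R2 ← R2 − (7)·R1: [0, 9, 16]
R3 ← R3 + (6)·R1: [0, -12, -18]
R4 ← R4 + (2)·R1: [0, 3, 2]
R5 ← R5 − (4)·R1: [0, 6, 14]
R3 ← R3 + (4/3)·R2: [0, 0, 10/3]
R4 ← R4 − (1/3)·R2: [0, 0, -10/3]
R5 ← R5 − (2/3)·R2: [0, 0, 10/3]
R4 ← R4 + R3: [0, 0, 0]
R5 ← R5 − R3: [0, 0, 0]
3 nonzero rows, so rank(P) = 3.
P has 3 columns; by rank–nullity, nullity = 3 − 3 = 0.

0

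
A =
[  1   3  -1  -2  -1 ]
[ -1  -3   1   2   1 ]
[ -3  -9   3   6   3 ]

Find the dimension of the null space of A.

4

Row reduce to echelon form.
R2 ← R2 + R1: [0, 0, 0, 0, 0]
R3 ← R3 + (3)·R1: [0, 0, 0, 0, 0]
1 nonzero row, so rank(A) = 1.
A has 5 columns; by rank–nullity, nullity = 5 − 1 = 4.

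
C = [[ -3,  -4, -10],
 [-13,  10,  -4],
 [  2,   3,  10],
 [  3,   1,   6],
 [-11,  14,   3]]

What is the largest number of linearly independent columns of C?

Row reduce to echelon form.
R2 ← R2 − (13/3)·R1: [0, 82/3, 118/3]
R3 ← R3 + (2/3)·R1: [0, 1/3, 10/3]
R4 ← R4 + R1: [0, -3, -4]
R5 ← R5 − (11/3)·R1: [0, 86/3, 119/3]
R3 ← R3 − (1/82)·R2: [0, 0, 117/41]
R4 ← R4 + (9/82)·R2: [0, 0, 13/41]
R5 ← R5 − (43/41)·R2: [0, 0, -65/41]
R4 ← R4 − (1/9)·R3: [0, 0, 0]
R5 ← R5 + (5/9)·R3: [0, 0, 0]
Echelon form has 3 nonzero rows, so rank(C) = 3.
The rank gives the maximum number of linearly independent columns: 3.

3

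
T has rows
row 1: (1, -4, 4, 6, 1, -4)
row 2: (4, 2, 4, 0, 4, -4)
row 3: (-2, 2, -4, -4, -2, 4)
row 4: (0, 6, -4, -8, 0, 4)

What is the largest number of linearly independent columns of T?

2

Row reduce to echelon form.
R2 ← R2 − (4)·R1: [0, 18, -12, -24, 0, 12]
R3 ← R3 + (2)·R1: [0, -6, 4, 8, 0, -4]
R3 ← R3 + (1/3)·R2: [0, 0, 0, 0, 0, 0]
R4 ← R4 − (1/3)·R2: [0, 0, 0, 0, 0, 0]
Echelon form has 2 nonzero rows, so rank(T) = 2.
The rank gives the maximum number of linearly independent columns: 2.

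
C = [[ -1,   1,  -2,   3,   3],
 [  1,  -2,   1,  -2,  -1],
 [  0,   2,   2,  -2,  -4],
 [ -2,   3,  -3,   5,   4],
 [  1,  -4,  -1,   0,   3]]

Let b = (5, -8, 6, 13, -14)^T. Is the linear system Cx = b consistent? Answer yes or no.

yes

Row reduce the augmented matrix [C | b].
R2 ← R2 + R1: [0, -1, -1, 1, 2, -3]
R4 ← R4 − (2)·R1: [0, 1, 1, -1, -2, 3]
R5 ← R5 + R1: [0, -3, -3, 3, 6, -9]
R3 ← R3 + (2)·R2: [0, 0, 0, 0, 0, 0]
R4 ← R4 + R2: [0, 0, 0, 0, 0, 0]
R5 ← R5 − (3)·R2: [0, 0, 0, 0, 0, 0]
The echelon form has 2 nonzero rows, and every pivot lies in the first 5 columns, so rank(C) = rank([C|b]) = 2.
The system is consistent.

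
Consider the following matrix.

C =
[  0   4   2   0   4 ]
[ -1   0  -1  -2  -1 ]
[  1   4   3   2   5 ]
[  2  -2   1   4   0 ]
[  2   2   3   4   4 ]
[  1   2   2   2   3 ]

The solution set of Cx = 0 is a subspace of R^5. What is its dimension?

Row reduce to echelon form.
Swap R1 ↔ R2
R3 ← R3 + R1: [0, 4, 2, 0, 4]
R4 ← R4 + (2)·R1: [0, -2, -1, 0, -2]
R5 ← R5 + (2)·R1: [0, 2, 1, 0, 2]
R6 ← R6 + R1: [0, 2, 1, 0, 2]
R3 ← R3 − R2: [0, 0, 0, 0, 0]
R4 ← R4 + (1/2)·R2: [0, 0, 0, 0, 0]
R5 ← R5 − (1/2)·R2: [0, 0, 0, 0, 0]
R6 ← R6 − (1/2)·R2: [0, 0, 0, 0, 0]
2 nonzero rows, so rank(C) = 2.
C has 5 columns; by rank–nullity, nullity = 5 − 2 = 3.

3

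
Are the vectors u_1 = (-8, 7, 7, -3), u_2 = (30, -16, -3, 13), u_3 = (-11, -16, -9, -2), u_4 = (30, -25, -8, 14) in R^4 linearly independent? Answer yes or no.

no

Form the matrix with these vectors as rows and row reduce.
R2 ← R2 + (15/4)·R1: [0, 41/4, 93/4, 7/4]
R3 ← R3 − (11/8)·R1: [0, -205/8, -149/8, 17/8]
R4 ← R4 + (15/4)·R1: [0, 5/4, 73/4, 11/4]
R3 ← R3 + (5/2)·R2: [0, 0, 79/2, 13/2]
R4 ← R4 − (5/41)·R2: [0, 0, 632/41, 104/41]
R4 ← R4 − (16/41)·R3: [0, 0, 0, 0]
3 nonzero rows, so the 4 vectors span a space of dimension 3.
Since 3 < 4, the vectors are linearly dependent.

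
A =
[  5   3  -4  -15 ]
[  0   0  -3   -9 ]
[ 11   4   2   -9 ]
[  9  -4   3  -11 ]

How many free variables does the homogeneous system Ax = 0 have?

0

Row reduce to echelon form.
R3 ← R3 − (11/5)·R1: [0, -13/5, 54/5, 24]
R4 ← R4 − (9/5)·R1: [0, -47/5, 51/5, 16]
Swap R2 ↔ R3
R4 ← R4 − (47/13)·R2: [0, 0, -375/13, -920/13]
R4 ← R4 − (125/13)·R3: [0, 0, 0, 205/13]
4 nonzero rows, so rank(A) = 4.
A has 4 columns; by rank–nullity, nullity = 4 − 4 = 0.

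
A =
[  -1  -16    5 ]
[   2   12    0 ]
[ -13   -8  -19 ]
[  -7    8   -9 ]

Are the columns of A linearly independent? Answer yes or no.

Row reduce A to echelon form.
R2 ← R2 + (2)·R1: [0, -20, 10]
R3 ← R3 − (13)·R1: [0, 200, -84]
R4 ← R4 − (7)·R1: [0, 120, -44]
R3 ← R3 + (10)·R2: [0, 0, 16]
R4 ← R4 + (6)·R2: [0, 0, 16]
R4 ← R4 − R3: [0, 0, 0]
3 pivots among 3 columns.
Every column is a pivot column, so the columns are linearly independent.

yes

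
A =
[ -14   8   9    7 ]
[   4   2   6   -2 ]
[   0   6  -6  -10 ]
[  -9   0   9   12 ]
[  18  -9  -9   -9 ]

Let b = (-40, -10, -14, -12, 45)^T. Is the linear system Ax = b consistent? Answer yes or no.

Row reduce the augmented matrix [A | b].
R2 ← R2 + (2/7)·R1: [0, 30/7, 60/7, 0, -150/7]
R4 ← R4 − (9/14)·R1: [0, -36/7, 45/14, 15/2, 96/7]
R5 ← R5 + (9/7)·R1: [0, 9/7, 18/7, 0, -45/7]
R3 ← R3 − (7/5)·R2: [0, 0, -18, -10, 16]
R4 ← R4 + (6/5)·R2: [0, 0, 27/2, 15/2, -12]
R5 ← R5 − (3/10)·R2: [0, 0, 0, 0, 0]
R4 ← R4 + (3/4)·R3: [0, 0, 0, 0, 0]
The echelon form has 3 nonzero rows, and every pivot lies in the first 4 columns, so rank(A) = rank([A|b]) = 3.
The system is consistent.

yes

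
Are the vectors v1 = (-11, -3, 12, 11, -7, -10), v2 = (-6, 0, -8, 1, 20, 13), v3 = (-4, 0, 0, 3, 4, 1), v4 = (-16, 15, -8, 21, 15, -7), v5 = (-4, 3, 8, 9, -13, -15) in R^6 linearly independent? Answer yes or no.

Form the matrix with these vectors as rows and row reduce.
R2 ← R2 − (6/11)·R1: [0, 18/11, -160/11, -5, 262/11, 203/11]
R3 ← R3 − (4/11)·R1: [0, 12/11, -48/11, -1, 72/11, 51/11]
R4 ← R4 − (16/11)·R1: [0, 213/11, -280/11, 5, 277/11, 83/11]
R5 ← R5 − (4/11)·R1: [0, 45/11, 40/11, 5, -115/11, -125/11]
R3 ← R3 − (2/3)·R2: [0, 0, 16/3, 7/3, -28/3, -23/3]
R4 ← R4 − (71/6)·R2: [0, 0, 440/3, 385/6, -770/3, -1265/6]
R5 ← R5 − (5/2)·R2: [0, 0, 40, 35/2, -70, -115/2]
R4 ← R4 − (55/2)·R3: [0, 0, 0, 0, 0, 0]
R5 ← R5 − (15/2)·R3: [0, 0, 0, 0, 0, 0]
3 nonzero rows, so the 5 vectors span a space of dimension 3.
Since 3 < 5, the vectors are linearly dependent.

no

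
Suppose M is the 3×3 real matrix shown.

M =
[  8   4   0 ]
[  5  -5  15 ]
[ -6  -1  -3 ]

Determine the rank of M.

Row reduce to echelon form.
R2 ← R2 − (5/8)·R1: [0, -15/2, 15]
R3 ← R3 + (3/4)·R1: [0, 2, -3]
R3 ← R3 + (4/15)·R2: [0, 0, 1]
Echelon form has 3 nonzero rows, so rank(M) = 3.

3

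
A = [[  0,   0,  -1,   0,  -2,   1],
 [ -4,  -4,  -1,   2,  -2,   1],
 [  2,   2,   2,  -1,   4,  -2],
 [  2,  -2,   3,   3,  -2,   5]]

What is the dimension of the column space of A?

3

Row reduce to echelon form.
Swap R1 ↔ R2
R3 ← R3 + (1/2)·R1: [0, 0, 3/2, 0, 3, -3/2]
R4 ← R4 + (1/2)·R1: [0, -4, 5/2, 4, -3, 11/2]
Swap R2 ↔ R4
R4 ← R4 + (2/3)·R3: [0, 0, 0, 0, 0, 0]
Echelon form has 3 nonzero rows, so rank(A) = 3.
The column space has dimension equal to the rank: 3.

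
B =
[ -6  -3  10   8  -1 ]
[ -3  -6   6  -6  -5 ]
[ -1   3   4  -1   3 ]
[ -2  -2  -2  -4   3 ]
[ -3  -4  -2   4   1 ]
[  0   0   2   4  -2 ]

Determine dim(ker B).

0

Row reduce to echelon form.
R2 ← R2 − (1/2)·R1: [0, -9/2, 1, -10, -9/2]
R3 ← R3 − (1/6)·R1: [0, 7/2, 7/3, -7/3, 19/6]
R4 ← R4 − (1/3)·R1: [0, -1, -16/3, -20/3, 10/3]
R5 ← R5 − (1/2)·R1: [0, -5/2, -7, 0, 3/2]
R3 ← R3 + (7/9)·R2: [0, 0, 28/9, -91/9, -1/3]
R4 ← R4 − (2/9)·R2: [0, 0, -50/9, -40/9, 13/3]
R5 ← R5 − (5/9)·R2: [0, 0, -68/9, 50/9, 4]
R4 ← R4 + (25/14)·R3: [0, 0, 0, -45/2, 157/42]
R5 ← R5 + (17/7)·R3: [0, 0, 0, -19, 67/21]
R6 ← R6 − (9/14)·R3: [0, 0, 0, 21/2, -25/14]
R5 ← R5 − (38/45)·R4: [0, 0, 0, 0, 32/945]
R6 ← R6 + (7/15)·R4: [0, 0, 0, 0, -13/315]
R6 ← R6 + (39/32)·R5: [0, 0, 0, 0, 0]
5 nonzero rows, so rank(B) = 5.
B has 5 columns; by rank–nullity, nullity = 5 − 5 = 0.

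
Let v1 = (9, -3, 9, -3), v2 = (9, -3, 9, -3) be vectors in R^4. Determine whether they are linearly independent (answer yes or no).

Form the matrix with these vectors as rows and row reduce.
R2 ← R2 − R1: [0, 0, 0, 0]
1 nonzero row, so the 2 vectors span a space of dimension 1.
Since 1 < 2, the vectors are linearly dependent.

no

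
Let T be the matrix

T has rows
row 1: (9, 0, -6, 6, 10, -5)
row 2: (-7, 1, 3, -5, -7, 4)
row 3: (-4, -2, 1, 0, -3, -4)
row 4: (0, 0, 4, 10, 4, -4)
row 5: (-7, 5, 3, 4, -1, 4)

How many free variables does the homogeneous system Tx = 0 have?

1

Row reduce to echelon form.
R2 ← R2 + (7/9)·R1: [0, 1, -5/3, -1/3, 7/9, 1/9]
R3 ← R3 + (4/9)·R1: [0, -2, -5/3, 8/3, 13/9, -56/9]
R5 ← R5 + (7/9)·R1: [0, 5, -5/3, 26/3, 61/9, 1/9]
R3 ← R3 + (2)·R2: [0, 0, -5, 2, 3, -6]
R5 ← R5 − (5)·R2: [0, 0, 20/3, 31/3, 26/9, -4/9]
R4 ← R4 + (4/5)·R3: [0, 0, 0, 58/5, 32/5, -44/5]
R5 ← R5 + (4/3)·R3: [0, 0, 0, 13, 62/9, -76/9]
R5 ← R5 − (65/58)·R4: [0, 0, 0, 0, -74/261, 370/261]
5 nonzero rows, so rank(T) = 5.
T has 6 columns; by rank–nullity, nullity = 6 − 5 = 1.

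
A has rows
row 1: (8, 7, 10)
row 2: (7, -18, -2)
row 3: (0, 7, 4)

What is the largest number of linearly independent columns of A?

Row reduce to echelon form.
R2 ← R2 − (7/8)·R1: [0, -193/8, -43/4]
R3 ← R3 + (56/193)·R2: [0, 0, 170/193]
Echelon form has 3 nonzero rows, so rank(A) = 3.
The rank gives the maximum number of linearly independent columns: 3.

3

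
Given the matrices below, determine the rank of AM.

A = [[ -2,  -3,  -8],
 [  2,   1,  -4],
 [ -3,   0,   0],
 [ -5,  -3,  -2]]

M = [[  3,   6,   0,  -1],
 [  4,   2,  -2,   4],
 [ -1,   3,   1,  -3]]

First compute AM:
[[-10, -42,  -2,  14],
 [ 14,   2,  -6,  14],
 [ -9, -18,   0,   3],
 [-25, -42,   4,  -1]]
Now row reduce the product.
R2 ← R2 + (7/5)·R1: [0, -284/5, -44/5, 168/5]
R3 ← R3 − (9/10)·R1: [0, 99/5, 9/5, -48/5]
R4 ← R4 − (5/2)·R1: [0, 63, 9, -36]
R3 ← R3 + (99/284)·R2: [0, 0, -90/71, 150/71]
R4 ← R4 + (315/284)·R2: [0, 0, -54/71, 90/71]
R4 ← R4 − (3/5)·R3: [0, 0, 0, 0]
3 nonzero rows, so rank(AM) = 3.

3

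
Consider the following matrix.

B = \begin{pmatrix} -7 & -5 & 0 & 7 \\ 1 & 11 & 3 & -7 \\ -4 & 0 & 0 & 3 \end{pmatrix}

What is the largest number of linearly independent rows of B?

3

Row reduce to echelon form.
R2 ← R2 + (1/7)·R1: [0, 72/7, 3, -6]
R3 ← R3 − (4/7)·R1: [0, 20/7, 0, -1]
R3 ← R3 − (5/18)·R2: [0, 0, -5/6, 2/3]
Echelon form has 3 nonzero rows, so rank(B) = 3.
The rank gives the maximum number of linearly independent rows: 3.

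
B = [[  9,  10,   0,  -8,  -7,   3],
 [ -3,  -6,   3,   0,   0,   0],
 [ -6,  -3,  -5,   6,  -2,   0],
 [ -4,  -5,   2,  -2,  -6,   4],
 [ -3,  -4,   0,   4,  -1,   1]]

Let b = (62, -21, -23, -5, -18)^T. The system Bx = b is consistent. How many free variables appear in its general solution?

1

Row reduce the augmented matrix [B | b].
R2 ← R2 + (1/3)·R1: [0, -8/3, 3, -8/3, -7/3, 1, -1/3]
R3 ← R3 + (2/3)·R1: [0, 11/3, -5, 2/3, -20/3, 2, 55/3]
R4 ← R4 + (4/9)·R1: [0, -5/9, 2, -50/9, -82/9, 16/3, 203/9]
R5 ← R5 + (1/3)·R1: [0, -2/3, 0, 4/3, -10/3, 2, 8/3]
R3 ← R3 + (11/8)·R2: [0, 0, -7/8, -3, -79/8, 27/8, 143/8]
R4 ← R4 − (5/24)·R2: [0, 0, 11/8, -5, -69/8, 41/8, 181/8]
R5 ← R5 − (1/4)·R2: [0, 0, -3/4, 2, -11/4, 7/4, 11/4]
R4 ← R4 + (11/7)·R3: [0, 0, 0, -68/7, -169/7, 73/7, 355/7]
R5 ← R5 − (6/7)·R3: [0, 0, 0, 32/7, 40/7, -8/7, -88/7]
R5 ← R5 + (8/17)·R4: [0, 0, 0, 0, -96/17, 64/17, 192/17]
The echelon form has 5 nonzero rows, and every pivot lies in the first 6 columns, so rank(B) = rank([B|b]) = 5.
The system is consistent.
Free variables = (unknowns) − (rank) = 6 − 5 = 1.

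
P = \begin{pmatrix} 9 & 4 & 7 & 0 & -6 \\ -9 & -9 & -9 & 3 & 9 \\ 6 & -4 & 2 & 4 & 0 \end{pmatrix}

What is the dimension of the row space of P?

Row reduce to echelon form.
R2 ← R2 + R1: [0, -5, -2, 3, 3]
R3 ← R3 − (2/3)·R1: [0, -20/3, -8/3, 4, 4]
R3 ← R3 − (4/3)·R2: [0, 0, 0, 0, 0]
Echelon form has 2 nonzero rows, so rank(P) = 2.
The row space has dimension equal to the rank: 2.

2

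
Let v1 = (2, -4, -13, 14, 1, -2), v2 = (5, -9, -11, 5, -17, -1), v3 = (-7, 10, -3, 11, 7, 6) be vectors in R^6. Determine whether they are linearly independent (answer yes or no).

Form the matrix with these vectors as rows and row reduce.
R2 ← R2 − (5/2)·R1: [0, 1, 43/2, -30, -39/2, 4]
R3 ← R3 + (7/2)·R1: [0, -4, -97/2, 60, 21/2, -1]
R3 ← R3 + (4)·R2: [0, 0, 75/2, -60, -135/2, 15]
3 nonzero rows, so the 3 vectors span a space of dimension 3.
Since 3 = 3, the vectors are linearly independent.

yes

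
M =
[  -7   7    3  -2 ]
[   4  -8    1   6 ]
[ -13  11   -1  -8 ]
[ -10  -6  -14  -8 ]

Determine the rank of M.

Row reduce to echelon form.
R2 ← R2 + (4/7)·R1: [0, -4, 19/7, 34/7]
R3 ← R3 − (13/7)·R1: [0, -2, -46/7, -30/7]
R4 ← R4 − (10/7)·R1: [0, -16, -128/7, -36/7]
R3 ← R3 − (1/2)·R2: [0, 0, -111/14, -47/7]
R4 ← R4 − (4)·R2: [0, 0, -204/7, -172/7]
R4 ← R4 − (136/37)·R3: [0, 0, 0, 4/37]
Echelon form has 4 nonzero rows, so rank(M) = 4.

4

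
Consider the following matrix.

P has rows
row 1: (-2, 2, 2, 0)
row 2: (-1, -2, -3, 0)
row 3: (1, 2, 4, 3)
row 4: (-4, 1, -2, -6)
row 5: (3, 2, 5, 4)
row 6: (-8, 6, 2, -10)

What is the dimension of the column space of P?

3

Row reduce to echelon form.
R2 ← R2 − (1/2)·R1: [0, -3, -4, 0]
R3 ← R3 + (1/2)·R1: [0, 3, 5, 3]
R4 ← R4 − (2)·R1: [0, -3, -6, -6]
R5 ← R5 + (3/2)·R1: [0, 5, 8, 4]
R6 ← R6 − (4)·R1: [0, -2, -6, -10]
R3 ← R3 + R2: [0, 0, 1, 3]
R4 ← R4 − R2: [0, 0, -2, -6]
R5 ← R5 + (5/3)·R2: [0, 0, 4/3, 4]
R6 ← R6 − (2/3)·R2: [0, 0, -10/3, -10]
R4 ← R4 + (2)·R3: [0, 0, 0, 0]
R5 ← R5 − (4/3)·R3: [0, 0, 0, 0]
R6 ← R6 + (10/3)·R3: [0, 0, 0, 0]
Echelon form has 3 nonzero rows, so rank(P) = 3.
The column space has dimension equal to the rank: 3.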